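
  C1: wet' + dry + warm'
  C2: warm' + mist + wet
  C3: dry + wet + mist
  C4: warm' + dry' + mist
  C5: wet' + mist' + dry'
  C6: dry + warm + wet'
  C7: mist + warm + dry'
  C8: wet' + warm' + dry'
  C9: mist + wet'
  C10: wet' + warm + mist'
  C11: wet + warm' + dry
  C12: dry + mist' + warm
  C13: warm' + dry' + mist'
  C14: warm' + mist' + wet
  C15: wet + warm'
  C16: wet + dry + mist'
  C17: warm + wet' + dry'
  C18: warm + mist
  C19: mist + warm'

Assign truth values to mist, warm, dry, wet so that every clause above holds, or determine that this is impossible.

mist=1, warm=0, dry=1, wet=0

Branch on mist: set mist = 1.
Branch on wet: set wet = 0.
The clause (warm') is unit, so warm = 0.
The clause (dry) is unit, so dry = 1.
This assignment satisfies each clause.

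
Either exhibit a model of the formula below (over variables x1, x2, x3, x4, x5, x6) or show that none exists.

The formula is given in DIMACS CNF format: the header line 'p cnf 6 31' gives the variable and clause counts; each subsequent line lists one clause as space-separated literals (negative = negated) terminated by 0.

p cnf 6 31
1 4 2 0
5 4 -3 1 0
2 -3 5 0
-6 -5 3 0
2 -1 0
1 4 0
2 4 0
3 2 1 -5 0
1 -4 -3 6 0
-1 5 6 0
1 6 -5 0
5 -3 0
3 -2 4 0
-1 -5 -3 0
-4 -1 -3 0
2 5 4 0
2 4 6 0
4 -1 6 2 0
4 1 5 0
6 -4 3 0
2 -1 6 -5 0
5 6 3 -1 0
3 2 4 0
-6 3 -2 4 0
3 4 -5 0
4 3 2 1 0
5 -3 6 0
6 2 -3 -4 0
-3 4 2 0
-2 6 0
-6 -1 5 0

Suppose x2 = False.
The clause (¬x1) is unit, so x1 = False.
The clause (x4) is unit, so x4 = True.
Suppose x3 = True.
The clause (x5) is unit, so x5 = True.
The clause (x6) is unit, so x6 = True.
This assignment satisfies each clause.

x1 ↦ False, x2 ↦ False, x3 ↦ True, x4 ↦ True, x5 ↦ True, x6 ↦ True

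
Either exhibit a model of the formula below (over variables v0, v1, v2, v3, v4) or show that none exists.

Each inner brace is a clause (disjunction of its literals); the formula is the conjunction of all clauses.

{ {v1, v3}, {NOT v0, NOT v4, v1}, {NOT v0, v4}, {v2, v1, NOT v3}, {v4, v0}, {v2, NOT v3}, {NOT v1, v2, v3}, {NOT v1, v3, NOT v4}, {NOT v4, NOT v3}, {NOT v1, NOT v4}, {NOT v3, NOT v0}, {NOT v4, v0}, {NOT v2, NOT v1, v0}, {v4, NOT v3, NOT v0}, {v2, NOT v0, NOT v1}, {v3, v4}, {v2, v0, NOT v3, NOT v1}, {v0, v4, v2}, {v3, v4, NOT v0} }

Case v1 = true:
(NOT v4) alone gives v4 = false.
(NOT v0) alone gives v0 = false.
But (v0) is also a unit clause — contradiction.
That branch fails; take v1 = false instead.
(v3) alone gives v3 = true.
(v2) alone gives v2 = true.
(NOT v4) alone gives v4 = false.
(NOT v0) alone gives v0 = false.
But (v0) is also a unit clause — contradiction.
Both values of v1 lead to a conflict.

UNSATISFIABLE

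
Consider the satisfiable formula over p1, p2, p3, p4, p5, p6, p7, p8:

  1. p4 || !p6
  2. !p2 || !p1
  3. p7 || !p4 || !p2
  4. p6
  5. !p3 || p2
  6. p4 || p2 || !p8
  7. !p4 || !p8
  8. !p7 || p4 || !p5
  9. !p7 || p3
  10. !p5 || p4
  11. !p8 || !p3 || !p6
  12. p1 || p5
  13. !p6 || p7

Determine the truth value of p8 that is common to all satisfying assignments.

False

Suppose p8 = true.
(p6) alone gives p6 = true.
(p4) alone gives p4 = true.
That conflicts with the unit clause (!p4).
So every satisfying assignment has p8 = False.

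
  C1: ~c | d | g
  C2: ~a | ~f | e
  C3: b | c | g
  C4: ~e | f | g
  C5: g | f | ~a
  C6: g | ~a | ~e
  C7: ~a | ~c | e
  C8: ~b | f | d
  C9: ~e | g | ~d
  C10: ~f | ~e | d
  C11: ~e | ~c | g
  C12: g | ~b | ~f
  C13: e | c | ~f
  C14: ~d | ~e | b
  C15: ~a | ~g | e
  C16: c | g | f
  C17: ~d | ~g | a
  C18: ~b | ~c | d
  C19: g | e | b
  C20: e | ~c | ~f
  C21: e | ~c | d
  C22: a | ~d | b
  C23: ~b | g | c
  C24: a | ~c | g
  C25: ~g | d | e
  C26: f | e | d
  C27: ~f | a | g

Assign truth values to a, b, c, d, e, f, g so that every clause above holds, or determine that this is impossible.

a=0, b=0, c=0, d=0, e=1, f=0, g=1

Try c = 0.
Try b = 0.
From the singleton clause (g), g = 1.
Try e = 1.
From the singleton clause (~d), d = 0.
From the singleton clause (~f), f = 0.
Every clause is now satisfied; a is unconstrained.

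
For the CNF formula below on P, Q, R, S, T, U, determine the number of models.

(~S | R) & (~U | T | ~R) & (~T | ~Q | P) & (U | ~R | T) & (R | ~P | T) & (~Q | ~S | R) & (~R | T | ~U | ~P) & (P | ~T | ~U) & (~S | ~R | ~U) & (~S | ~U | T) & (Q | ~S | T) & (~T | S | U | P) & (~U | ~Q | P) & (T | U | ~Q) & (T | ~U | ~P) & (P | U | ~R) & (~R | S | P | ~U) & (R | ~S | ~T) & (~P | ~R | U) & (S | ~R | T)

There are 2^6 = 64 truth assignments over (P, Q, R, S, T, U).
Split on Q. With Q = 1, the clauses containing Q are satisfied and ~Q drops from the rest; 3 of the 2^5 = 32 assignments to the other variables satisfy what remains.
With Q = 0, by the same count on the reduced clause set, 5 assignments work.
(One model: P=F, Q=F, R=F, S=F, T=F, U=F.)
Total: 3 + 5 = 8.

8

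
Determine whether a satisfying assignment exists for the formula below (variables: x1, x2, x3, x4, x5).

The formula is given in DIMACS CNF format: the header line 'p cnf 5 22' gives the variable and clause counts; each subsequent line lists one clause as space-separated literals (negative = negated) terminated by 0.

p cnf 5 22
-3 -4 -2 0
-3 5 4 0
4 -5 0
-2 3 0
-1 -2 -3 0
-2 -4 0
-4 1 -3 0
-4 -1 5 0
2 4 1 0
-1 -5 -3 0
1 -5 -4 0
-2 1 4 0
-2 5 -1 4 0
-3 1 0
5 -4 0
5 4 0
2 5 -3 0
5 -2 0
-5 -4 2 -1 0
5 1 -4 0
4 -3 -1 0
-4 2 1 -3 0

Unsatisfiable

Try x4 = True.
(¬x2) alone gives x2 = False.
(x5) alone gives x5 = True.
(x1) alone gives x1 = True.
Now (¬x1) is unsatisfied and unit — conflict.
So x4 must be the other value — set x4 = False.
(¬x5) alone gives x5 = False.
Now (x5) is unsatisfied and unit — conflict.
Neither x4 = True nor x4 = False works.
No assignment satisfies every clause.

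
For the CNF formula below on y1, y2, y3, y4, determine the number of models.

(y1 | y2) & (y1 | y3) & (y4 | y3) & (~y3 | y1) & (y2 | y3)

5

There are 2^4 = 16 truth assignments over (y1, y2, y3, y4).
Split on y1. With y1 = 1, the clauses containing y1 are satisfied and ~y1 drops from the rest; 5 of the 2^3 = 8 assignments to the other variables satisfy what remains.
With y1 = 0, by the same count on the reduced clause set, 0 assignments work.
(One model: y1=T, y2=F, y3=T, y4=F.)
Total: 5 + 0 = 5.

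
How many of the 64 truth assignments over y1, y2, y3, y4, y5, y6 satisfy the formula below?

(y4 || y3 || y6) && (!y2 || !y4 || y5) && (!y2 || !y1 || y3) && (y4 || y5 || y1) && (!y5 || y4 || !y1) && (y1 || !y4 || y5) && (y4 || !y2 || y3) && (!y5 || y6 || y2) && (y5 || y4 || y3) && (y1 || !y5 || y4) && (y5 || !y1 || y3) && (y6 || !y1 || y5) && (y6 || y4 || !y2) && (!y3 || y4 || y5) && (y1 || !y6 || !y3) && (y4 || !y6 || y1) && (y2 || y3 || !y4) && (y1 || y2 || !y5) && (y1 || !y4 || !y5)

There are 2^6 = 64 truth assignments over (y1, y2, y3, y4, y5, y6).
Split on y4. With y4 = true, the clauses containing y4 are satisfied and !y4 drops from the rest; 4 of the 2^5 = 32 assignments to the other variables satisfy what remains.
With y4 = false, by the same count on the reduced clause set, 0 assignments work.
(One model: y1=T, y2=F, y3=T, y4=T, y5=F, y6=T.)
Total: 4 + 0 = 4.

4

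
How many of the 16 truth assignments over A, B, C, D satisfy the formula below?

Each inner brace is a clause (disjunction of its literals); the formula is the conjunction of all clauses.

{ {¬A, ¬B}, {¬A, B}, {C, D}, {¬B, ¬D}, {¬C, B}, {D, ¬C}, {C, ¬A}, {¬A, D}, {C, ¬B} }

There are 2^4 = 16 truth assignments over (A, B, C, D).
Check each against the 9 clauses (columns in the order A, B, C, D):
  F F F F  ✗ fails (C ∨ D)
  F F F T  ✓ satisfies all
  F F T F  ✗ fails (¬C ∨ B)
  F F T T  ✗ fails (¬C ∨ B)
  F T F F  ✗ fails (C ∨ D)
  F T F T  ✗ fails (¬B ∨ ¬D)
  F T T F  ✗ fails (D ∨ ¬C)
  F T T T  ✗ fails (¬B ∨ ¬D)
  T F F F  ✗ fails (¬A ∨ B)
  T F F T  ✗ fails (¬A ∨ B)
  T F T F  ✗ fails (¬A ∨ B)
  T F T T  ✗ fails (¬A ∨ B)
  T T F F  ✗ fails (¬A ∨ ¬B)
  T T F T  ✗ fails (¬A ∨ ¬B)
  T T T F  ✗ fails (¬A ∨ ¬B)
  T T T T  ✗ fails (¬A ∨ ¬B)
1 of the 16 rows is a model.

1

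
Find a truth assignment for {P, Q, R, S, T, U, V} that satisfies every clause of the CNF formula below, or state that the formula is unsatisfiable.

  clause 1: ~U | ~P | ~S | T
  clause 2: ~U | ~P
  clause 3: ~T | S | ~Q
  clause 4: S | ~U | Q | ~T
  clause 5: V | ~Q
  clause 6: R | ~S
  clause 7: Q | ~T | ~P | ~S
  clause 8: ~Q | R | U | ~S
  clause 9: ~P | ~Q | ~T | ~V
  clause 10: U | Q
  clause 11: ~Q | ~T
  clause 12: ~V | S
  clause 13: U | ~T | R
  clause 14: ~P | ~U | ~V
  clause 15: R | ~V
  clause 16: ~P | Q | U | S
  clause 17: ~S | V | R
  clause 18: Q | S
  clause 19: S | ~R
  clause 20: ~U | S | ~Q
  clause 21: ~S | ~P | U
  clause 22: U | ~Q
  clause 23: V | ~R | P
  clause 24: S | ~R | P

P: 0; Q: 0; R: 1; S: 1; T: 0; U: 1; V: 1

Try U = 1.
From the singleton clause (~P), P = 0.
Try V = 1.
From the singleton clause (S), S = 1.
From the singleton clause (R), R = 1.
Try Q = 0.
Every clause is now satisfied; T is unconstrained.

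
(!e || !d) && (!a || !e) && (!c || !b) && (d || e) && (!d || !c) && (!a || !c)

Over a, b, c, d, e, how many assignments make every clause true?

7

There are 2^5 = 32 truth assignments over (a, b, c, d, e).
Split on e. With e = true, the clauses containing e are satisfied and !e drops from the rest; 3 of the 2^4 = 16 assignments to the other variables satisfy what remains.
With e = false, by the same count on the reduced clause set, 4 assignments work.
(One model: a=F, b=F, c=F, d=F, e=T.)
Total: 3 + 4 = 7.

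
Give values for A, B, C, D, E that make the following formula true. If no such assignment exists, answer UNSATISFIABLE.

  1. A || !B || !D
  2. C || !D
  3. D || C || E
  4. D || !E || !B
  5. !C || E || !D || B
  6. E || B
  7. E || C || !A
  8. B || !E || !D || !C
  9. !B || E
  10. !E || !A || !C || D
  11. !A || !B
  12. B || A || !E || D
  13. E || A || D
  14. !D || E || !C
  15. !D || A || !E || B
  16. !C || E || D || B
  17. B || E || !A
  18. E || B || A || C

A=true, B=false, C=false, D=false, E=true

Case C = false:
(!D) alone gives D = false.
(E) alone gives E = true.
(!B) alone gives B = false.
(A) alone gives A = true.
Every clause now holds.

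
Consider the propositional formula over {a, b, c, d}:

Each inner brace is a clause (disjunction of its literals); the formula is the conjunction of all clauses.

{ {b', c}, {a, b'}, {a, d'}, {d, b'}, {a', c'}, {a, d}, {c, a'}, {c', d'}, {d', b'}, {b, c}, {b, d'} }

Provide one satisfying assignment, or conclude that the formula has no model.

UNSATISFIABLE

Case b = 0:
From the singleton clause (c), c = 1.
From the singleton clause (a'), a = 0.
From the singleton clause (d'), d = 0.
Now (d) is unsatisfied and unit — conflict.
Undo b and try b = 1.
From the singleton clause (c), c = 1.
From the singleton clause (a), a = 1.
Now (a') is unsatisfied and unit — conflict.
Either choice for b ends in contradiction.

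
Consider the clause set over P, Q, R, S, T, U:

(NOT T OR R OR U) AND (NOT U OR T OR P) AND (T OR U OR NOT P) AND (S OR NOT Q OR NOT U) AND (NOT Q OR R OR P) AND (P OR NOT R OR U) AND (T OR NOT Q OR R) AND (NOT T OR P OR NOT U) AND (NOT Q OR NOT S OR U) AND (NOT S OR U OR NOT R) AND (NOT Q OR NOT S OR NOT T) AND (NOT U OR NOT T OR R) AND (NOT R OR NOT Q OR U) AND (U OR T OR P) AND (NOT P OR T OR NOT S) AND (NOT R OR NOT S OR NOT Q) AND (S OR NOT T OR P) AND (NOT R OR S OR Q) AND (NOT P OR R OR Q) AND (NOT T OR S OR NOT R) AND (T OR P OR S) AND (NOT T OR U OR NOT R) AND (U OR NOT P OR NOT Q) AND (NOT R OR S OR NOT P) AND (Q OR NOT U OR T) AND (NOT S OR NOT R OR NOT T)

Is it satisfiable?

Branch on T: set T = false.
Branch on U: set U = false.
(NOT P) alone gives P = false.
That conflicts with the unit clause (P).
Backtrack on U: now try U = true.
(P) alone gives P = true.
(NOT S) alone gives S = false.
(NOT Q) alone gives Q = false.
That conflicts with the unit clause (Q).
Both values of U lead to a conflict.
Backtrack on T: now try T = true.
Branch on R: set R = true.
(S) alone gives S = true.
That conflicts with the unit clause (NOT S).
Backtrack on R: now try R = false.
(U) alone gives U = true.
That conflicts with the unit clause (NOT U).
Both values of R lead to a conflict.
Both values of T lead to a conflict.
No assignment satisfies every clause.

Unsatisfiable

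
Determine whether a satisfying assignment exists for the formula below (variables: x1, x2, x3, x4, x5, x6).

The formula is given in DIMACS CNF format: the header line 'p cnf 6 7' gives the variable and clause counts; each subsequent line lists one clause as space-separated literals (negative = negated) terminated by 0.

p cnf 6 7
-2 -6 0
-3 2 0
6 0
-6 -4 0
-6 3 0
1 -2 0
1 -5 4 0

Unsatisfiable

From the singleton clause (x6), x6 = True.
From the singleton clause (¬x2), x2 = False.
From the singleton clause (¬x3), x3 = False.
Now (x3) is unsatisfied and unit — conflict.
No assignment satisfies every clause.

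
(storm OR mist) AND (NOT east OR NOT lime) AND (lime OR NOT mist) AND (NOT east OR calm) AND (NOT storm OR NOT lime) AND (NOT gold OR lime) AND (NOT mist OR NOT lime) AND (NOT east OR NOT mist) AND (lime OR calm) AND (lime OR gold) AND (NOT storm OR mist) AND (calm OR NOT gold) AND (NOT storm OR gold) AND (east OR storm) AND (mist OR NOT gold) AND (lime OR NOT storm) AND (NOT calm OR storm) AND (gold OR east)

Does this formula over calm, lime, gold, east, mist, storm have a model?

Unsatisfiable

Try storm = true.
The clause (NOT lime) is unit, so lime = false.
Now (lime) is unsatisfied and unit — conflict.
Undo storm and try storm = false.
The clause (mist) is unit, so mist = true.
The clause (lime) is unit, so lime = true.
Now (NOT lime) is unsatisfied and unit — conflict.
Either choice for storm ends in contradiction.
No assignment satisfies every clause.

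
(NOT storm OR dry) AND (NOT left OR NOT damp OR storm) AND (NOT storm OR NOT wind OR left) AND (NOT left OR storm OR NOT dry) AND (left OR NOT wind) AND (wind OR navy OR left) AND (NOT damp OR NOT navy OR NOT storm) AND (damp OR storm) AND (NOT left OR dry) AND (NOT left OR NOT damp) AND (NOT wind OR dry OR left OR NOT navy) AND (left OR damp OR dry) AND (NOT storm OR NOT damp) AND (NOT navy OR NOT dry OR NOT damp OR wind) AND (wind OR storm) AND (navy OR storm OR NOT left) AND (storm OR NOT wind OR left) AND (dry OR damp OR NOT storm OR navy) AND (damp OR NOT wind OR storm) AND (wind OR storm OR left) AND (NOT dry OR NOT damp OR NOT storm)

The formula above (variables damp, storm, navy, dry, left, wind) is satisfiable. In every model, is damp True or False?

Suppose damp = true.
(NOT left) alone gives left = false.
(NOT wind) alone gives wind = false.
(navy) alone gives navy = true.
(NOT storm) alone gives storm = false.
But (storm) is also a unit clause — contradiction.
So every satisfying assignment has damp = False.

False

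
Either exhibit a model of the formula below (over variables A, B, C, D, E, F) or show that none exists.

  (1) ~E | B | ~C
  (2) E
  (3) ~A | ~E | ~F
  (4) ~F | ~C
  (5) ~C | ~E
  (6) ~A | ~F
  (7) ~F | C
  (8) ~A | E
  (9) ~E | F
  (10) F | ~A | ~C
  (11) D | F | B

UNSATISFIABLE

(E) alone gives E = 1.
(~C) alone gives C = 0.
(~F) alone gives F = 0.
That conflicts with the unit clause (F).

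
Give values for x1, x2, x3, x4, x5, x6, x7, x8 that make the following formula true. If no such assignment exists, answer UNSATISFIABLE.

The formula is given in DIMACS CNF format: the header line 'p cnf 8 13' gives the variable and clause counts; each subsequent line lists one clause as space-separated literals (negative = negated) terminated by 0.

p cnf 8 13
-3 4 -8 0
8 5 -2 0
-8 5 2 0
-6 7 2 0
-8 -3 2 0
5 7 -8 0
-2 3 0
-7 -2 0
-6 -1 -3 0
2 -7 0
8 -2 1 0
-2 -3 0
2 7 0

Try x2 = False.
The clause (¬x7) is unit, so x7 = False.
That conflicts with the unit clause (x7).
So x2 must be the other value — set x2 = True.
The clause (x3) is unit, so x3 = True.
That conflicts with the unit clause (¬x3).
Either choice for x2 ends in contradiction.

UNSATISFIABLE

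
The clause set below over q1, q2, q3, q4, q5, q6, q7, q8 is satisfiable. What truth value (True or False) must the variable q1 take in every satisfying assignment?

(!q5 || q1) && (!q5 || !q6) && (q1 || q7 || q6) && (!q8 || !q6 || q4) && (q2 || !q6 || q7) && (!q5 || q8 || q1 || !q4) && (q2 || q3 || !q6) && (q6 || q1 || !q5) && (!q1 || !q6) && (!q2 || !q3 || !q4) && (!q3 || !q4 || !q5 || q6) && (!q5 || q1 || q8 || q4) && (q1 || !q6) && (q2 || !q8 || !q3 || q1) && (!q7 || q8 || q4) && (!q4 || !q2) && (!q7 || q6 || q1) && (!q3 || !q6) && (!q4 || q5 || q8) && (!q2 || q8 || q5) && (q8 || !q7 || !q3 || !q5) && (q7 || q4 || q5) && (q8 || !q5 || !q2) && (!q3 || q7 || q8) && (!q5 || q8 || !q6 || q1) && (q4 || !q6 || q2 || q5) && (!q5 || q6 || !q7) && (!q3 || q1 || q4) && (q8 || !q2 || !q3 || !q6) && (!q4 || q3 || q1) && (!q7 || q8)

Suppose q1 = false.
From the singleton clause (!q5), q5 = false.
From the singleton clause (!q6), q6 = false.
From the singleton clause (q7), q7 = true.
That conflicts with the unit clause (!q7).
So every satisfying assignment has q1 = True.

True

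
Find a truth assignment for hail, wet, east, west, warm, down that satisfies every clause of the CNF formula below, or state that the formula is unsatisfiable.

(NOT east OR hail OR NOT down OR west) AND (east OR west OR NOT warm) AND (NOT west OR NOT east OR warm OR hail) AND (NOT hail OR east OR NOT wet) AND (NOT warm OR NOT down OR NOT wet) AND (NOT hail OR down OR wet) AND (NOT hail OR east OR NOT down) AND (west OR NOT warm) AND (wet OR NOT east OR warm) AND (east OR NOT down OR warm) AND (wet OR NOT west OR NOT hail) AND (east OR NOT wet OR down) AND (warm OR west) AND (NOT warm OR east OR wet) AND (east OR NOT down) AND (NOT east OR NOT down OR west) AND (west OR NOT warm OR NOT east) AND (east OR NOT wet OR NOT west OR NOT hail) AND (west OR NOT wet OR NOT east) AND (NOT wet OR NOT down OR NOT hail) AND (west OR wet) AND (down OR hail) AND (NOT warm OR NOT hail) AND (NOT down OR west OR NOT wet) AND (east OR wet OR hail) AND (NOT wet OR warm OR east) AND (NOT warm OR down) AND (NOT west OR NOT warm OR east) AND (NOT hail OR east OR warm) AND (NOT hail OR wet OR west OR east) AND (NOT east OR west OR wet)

Suppose west = true.
Suppose wet = false.
(NOT hail) alone gives hail = false.
(down) alone gives down = true.
(east) alone gives east = true.
(warm) alone gives warm = true.
Every clause now holds.

hail: false, wet: false, east: true, west: true, warm: true, down: true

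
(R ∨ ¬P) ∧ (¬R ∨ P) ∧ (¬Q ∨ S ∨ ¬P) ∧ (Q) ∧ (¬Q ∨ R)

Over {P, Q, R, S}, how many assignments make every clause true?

There are 2^4 = 16 truth assignments over (P, Q, R, S).
Check each against the 5 clauses (columns in the order P, Q, R, S):
  F F F F  ✗ fails (Q)
  F F F T  ✗ fails (Q)
  F F T F  ✗ fails (¬R ∨ P)
  F F T T  ✗ fails (¬R ∨ P)
  F T F F  ✗ fails (¬Q ∨ R)
  F T F T  ✗ fails (¬Q ∨ R)
  F T T F  ✗ fails (¬R ∨ P)
  F T T T  ✗ fails (¬R ∨ P)
  T F F F  ✗ fails (R ∨ ¬P)
  T F F T  ✗ fails (R ∨ ¬P)
  T F T F  ✗ fails (Q)
  T F T T  ✗ fails (Q)
  T T F F  ✗ fails (R ∨ ¬P)
  T T F T  ✗ fails (R ∨ ¬P)
  T T T F  ✗ fails (¬Q ∨ S ∨ ¬P)
  T T T T  ✓ satisfies all
1 of the 16 rows is a model.

1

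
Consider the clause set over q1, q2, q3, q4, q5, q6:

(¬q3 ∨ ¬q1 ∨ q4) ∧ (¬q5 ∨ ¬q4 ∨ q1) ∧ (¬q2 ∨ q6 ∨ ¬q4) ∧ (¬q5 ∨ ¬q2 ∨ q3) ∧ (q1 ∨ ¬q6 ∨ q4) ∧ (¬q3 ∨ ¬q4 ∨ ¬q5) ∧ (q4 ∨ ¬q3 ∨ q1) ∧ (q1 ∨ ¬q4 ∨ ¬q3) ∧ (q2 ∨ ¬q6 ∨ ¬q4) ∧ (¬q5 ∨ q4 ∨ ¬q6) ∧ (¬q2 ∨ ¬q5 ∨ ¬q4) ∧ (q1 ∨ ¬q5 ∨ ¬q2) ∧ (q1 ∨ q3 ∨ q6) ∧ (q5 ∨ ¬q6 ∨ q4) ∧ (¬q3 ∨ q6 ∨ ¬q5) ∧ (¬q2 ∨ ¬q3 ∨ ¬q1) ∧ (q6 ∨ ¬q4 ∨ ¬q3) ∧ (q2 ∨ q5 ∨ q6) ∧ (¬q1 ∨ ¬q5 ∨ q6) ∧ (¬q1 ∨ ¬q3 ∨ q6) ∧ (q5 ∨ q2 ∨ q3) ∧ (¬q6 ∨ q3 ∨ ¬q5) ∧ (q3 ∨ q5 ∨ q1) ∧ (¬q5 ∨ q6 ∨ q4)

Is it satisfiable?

Suppose q3 = False.
Suppose q5 = False.
From the singleton clause (q2), q2 = True.
From the singleton clause (q1), q1 = True.
Suppose q6 = False.
From the singleton clause (¬q4), q4 = False.
All clauses are satisfied.
A satisfying assignment: q1=True, q2=True, q3=False, q4=False, q5=False, q6=False.

Yes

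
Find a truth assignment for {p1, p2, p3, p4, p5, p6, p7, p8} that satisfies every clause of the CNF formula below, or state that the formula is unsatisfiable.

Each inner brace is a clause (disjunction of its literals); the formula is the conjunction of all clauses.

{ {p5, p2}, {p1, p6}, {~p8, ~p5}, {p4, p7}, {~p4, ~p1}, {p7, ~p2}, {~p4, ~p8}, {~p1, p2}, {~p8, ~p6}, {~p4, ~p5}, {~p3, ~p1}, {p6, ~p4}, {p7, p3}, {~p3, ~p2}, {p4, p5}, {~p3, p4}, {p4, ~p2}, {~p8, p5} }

Case p5 = 0:
Unit clause (p2) forces p2 = 1.
Unit clause (p7) forces p7 = 1.
Unit clause (~p3) forces p3 = 0.
Unit clause (p4) forces p4 = 1.
Unit clause (~p1) forces p1 = 0.
Unit clause (p6) forces p6 = 1.
Unit clause (~p8) forces p8 = 0.
This assignment satisfies each clause.

p1: 0,  p2: 1,  p3: 0,  p4: 1,  p5: 0,  p6: 1,  p7: 1,  p8: 0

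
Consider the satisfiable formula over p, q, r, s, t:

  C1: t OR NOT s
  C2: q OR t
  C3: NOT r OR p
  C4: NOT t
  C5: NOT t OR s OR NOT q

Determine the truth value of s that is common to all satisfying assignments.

Suppose s = true.
From the singleton clause (t), t = true.
Now (NOT t) is unsatisfied and unit — conflict.
So every satisfying assignment has s = False.

False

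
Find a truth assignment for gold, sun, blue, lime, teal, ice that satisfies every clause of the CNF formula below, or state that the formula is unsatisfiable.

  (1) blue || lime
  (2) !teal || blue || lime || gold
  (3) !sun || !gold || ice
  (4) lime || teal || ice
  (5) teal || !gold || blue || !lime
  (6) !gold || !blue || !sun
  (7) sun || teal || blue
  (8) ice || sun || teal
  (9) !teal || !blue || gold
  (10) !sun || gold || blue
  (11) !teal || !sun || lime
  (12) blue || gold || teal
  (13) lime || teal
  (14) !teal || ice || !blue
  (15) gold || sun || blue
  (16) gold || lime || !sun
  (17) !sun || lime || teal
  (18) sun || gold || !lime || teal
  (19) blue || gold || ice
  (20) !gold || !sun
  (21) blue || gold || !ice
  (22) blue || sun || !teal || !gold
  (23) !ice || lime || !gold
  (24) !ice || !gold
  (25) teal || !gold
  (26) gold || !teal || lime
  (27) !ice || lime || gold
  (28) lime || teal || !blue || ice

Case blue = true:
Case gold = false:
(!teal) alone gives teal = false.
(lime) alone gives lime = true.
(sun) alone gives sun = true.
All clauses hold; ice can take either value.

gold: false,  sun: true,  blue: true,  lime: true,  teal: false,  ice: false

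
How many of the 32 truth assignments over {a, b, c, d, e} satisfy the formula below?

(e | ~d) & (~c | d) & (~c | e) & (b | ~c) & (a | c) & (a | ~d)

7

There are 2^5 = 32 truth assignments over (a, b, c, d, e).
Split on d. With d = 1, the clauses containing d are satisfied and ~d drops from the rest; 3 of the 2^4 = 16 assignments to the other variables satisfy what remains.
With d = 0, by the same count on the reduced clause set, 4 assignments work.
(One model: a=T, b=F, c=F, d=F, e=F.)
Total: 3 + 4 = 7.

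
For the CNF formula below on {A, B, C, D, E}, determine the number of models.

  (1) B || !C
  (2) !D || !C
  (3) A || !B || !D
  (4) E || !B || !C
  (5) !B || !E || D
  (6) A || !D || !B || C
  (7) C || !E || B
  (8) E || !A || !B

6

There are 2^5 = 32 truth assignments over (A, B, C, D, E).
Split on C. With C = true, the clauses containing C are satisfied and !C drops from the rest; 0 of the 2^4 = 16 assignments to the other variables satisfy what remains.
With C = false, by the same count on the reduced clause set, 6 assignments work.
(One model: A=F, B=F, C=F, D=F, E=F.)
Total: 0 + 6 = 6.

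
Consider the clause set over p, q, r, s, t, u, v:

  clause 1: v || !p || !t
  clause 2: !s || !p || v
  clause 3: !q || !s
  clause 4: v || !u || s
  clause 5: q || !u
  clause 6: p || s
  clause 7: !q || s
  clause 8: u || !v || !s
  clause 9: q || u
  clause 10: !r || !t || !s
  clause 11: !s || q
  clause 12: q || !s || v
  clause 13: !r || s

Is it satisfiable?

No, unsatisfiable

Case q = false:
(!u) alone gives u = false.
But (u) is also a unit clause — contradiction.
That branch fails; take q = true instead.
(!s) alone gives s = false.
But (s) is also a unit clause — contradiction.
Neither q = true nor q = false works.
No assignment satisfies every clause.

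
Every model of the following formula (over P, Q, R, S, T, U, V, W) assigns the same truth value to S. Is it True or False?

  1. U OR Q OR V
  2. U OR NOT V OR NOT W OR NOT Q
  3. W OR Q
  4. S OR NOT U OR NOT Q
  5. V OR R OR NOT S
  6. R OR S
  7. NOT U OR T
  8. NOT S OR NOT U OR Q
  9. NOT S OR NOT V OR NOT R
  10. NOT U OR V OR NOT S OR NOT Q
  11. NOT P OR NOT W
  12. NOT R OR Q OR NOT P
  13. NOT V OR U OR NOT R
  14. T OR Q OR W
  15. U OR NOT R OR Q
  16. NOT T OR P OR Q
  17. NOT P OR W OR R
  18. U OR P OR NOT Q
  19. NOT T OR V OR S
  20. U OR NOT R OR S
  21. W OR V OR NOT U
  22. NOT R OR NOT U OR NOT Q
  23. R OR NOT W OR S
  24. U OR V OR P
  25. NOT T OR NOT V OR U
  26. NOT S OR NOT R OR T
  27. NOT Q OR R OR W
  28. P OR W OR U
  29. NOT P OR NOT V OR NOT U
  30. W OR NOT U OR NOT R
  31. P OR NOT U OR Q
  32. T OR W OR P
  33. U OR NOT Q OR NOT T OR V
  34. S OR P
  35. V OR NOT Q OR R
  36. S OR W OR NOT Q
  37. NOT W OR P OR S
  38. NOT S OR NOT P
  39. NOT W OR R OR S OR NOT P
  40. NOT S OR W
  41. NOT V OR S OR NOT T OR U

Suppose S = false.
(R) alone gives R = true.
(U) alone gives U = true.
(NOT Q) alone gives Q = false.
(W) alone gives W = true.
(T) alone gives T = true.
(NOT P) alone gives P = false.
But (P) is also a unit clause — contradiction.
So every satisfying assignment has S = True.

True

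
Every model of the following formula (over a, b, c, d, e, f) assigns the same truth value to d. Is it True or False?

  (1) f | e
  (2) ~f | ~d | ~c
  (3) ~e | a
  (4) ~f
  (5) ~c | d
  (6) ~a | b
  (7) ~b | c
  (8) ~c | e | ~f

Suppose d = 0.
From the singleton clause (~f), f = 0.
From the singleton clause (e), e = 1.
From the singleton clause (a), a = 1.
From the singleton clause (~c), c = 0.
From the singleton clause (b), b = 1.
Now (~b) is unsatisfied and unit — conflict.
So every satisfying assignment has d = True.

True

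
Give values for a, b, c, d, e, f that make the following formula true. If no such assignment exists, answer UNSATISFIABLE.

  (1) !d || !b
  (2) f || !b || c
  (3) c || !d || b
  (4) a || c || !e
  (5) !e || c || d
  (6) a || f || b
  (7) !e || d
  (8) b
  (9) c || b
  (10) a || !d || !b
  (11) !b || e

UNSATISFIABLE

Unit clause (b) forces b = true.
Unit clause (!d) forces d = false.
Unit clause (!e) forces e = false.
Now (e) is unsatisfied and unit — conflict.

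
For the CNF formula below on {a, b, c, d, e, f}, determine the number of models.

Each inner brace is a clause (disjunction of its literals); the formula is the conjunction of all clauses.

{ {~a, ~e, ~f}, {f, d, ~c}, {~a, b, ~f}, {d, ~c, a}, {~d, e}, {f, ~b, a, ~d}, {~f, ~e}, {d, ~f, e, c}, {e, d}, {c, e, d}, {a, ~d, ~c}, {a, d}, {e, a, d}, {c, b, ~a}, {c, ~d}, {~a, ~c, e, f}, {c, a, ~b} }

There are 2^6 = 64 truth assignments over (a, b, c, d, e, f).
Split on c. With c = 1, the clauses containing c are satisfied and ~c drops from the rest; 2 of the 2^5 = 32 assignments to the other variables satisfy what remains.
With c = 0, by the same count on the reduced clause set, 1 assignment works.
Total: 2 + 1 = 3.

3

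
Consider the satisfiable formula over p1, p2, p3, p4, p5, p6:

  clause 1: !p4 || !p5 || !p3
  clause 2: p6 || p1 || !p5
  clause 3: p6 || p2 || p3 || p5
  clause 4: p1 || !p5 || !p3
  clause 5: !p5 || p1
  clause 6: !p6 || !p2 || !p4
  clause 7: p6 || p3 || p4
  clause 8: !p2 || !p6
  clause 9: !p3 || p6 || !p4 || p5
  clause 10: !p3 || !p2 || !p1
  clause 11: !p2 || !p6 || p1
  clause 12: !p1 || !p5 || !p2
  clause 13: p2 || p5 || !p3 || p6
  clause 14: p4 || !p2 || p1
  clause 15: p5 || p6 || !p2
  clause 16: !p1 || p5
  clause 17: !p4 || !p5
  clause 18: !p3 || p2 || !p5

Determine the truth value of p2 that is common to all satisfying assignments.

False

Suppose p2 = true.
Unit clause (!p6) forces p6 = false.
Unit clause (p5) forces p5 = true.
Unit clause (p1) forces p1 = true.
But (!p1) is also a unit clause — contradiction.
So every satisfying assignment has p2 = False.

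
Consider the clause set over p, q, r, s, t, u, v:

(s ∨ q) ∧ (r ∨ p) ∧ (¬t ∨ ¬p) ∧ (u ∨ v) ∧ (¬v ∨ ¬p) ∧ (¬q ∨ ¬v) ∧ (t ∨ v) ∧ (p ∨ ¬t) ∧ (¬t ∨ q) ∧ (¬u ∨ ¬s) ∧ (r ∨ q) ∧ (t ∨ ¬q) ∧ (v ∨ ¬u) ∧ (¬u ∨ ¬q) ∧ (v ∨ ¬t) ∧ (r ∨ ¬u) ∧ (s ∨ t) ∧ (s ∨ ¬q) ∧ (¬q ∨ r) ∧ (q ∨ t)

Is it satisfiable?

Suppose s = True.
Unit clause (¬u) forces u = False.
Unit clause (v) forces v = True.
Unit clause (¬p) forces p = False.
Unit clause (r) forces r = True.
Unit clause (¬q) forces q = False.
Unit clause (¬t) forces t = False.
That conflicts with the unit clause (t).
That branch fails; take s = False instead.
Unit clause (q) forces q = True.
That conflicts with the unit clause (¬q).
Both values of s lead to a conflict.
No assignment satisfies every clause.

No, unsatisfiable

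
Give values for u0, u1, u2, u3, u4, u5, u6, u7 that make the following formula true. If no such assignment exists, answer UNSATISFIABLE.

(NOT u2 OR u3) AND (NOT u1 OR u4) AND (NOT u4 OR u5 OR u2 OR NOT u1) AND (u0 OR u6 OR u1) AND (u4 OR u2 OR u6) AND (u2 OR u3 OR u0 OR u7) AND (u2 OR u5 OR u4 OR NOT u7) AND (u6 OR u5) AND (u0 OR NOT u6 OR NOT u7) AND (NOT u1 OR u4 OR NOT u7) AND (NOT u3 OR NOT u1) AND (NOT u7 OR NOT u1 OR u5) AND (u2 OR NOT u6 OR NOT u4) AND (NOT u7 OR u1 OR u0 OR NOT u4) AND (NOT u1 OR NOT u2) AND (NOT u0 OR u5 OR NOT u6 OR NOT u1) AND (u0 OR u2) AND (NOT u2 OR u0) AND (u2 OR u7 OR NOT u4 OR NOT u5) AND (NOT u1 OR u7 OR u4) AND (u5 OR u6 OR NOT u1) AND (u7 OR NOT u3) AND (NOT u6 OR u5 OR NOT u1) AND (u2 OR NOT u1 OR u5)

Suppose u2 = false.
Unit clause (u0) forces u0 = true.
Suppose u1 = true.
Unit clause (u4) forces u4 = true.
Unit clause (u5) forces u5 = true.
Unit clause (NOT u3) forces u3 = false.
Unit clause (NOT u6) forces u6 = false.
Unit clause (u7) forces u7 = true.
This assignment satisfies each clause.

u0=true; u1=true; u2=false; u3=false; u4=true; u5=true; u6=false; u7=true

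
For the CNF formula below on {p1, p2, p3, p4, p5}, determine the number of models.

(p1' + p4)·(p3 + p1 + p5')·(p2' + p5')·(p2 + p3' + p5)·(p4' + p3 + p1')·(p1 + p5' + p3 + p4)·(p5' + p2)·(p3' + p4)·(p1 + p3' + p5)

There are 2^5 = 32 truth assignments over (p1, p2, p3, p4, p5).
Split on p3. With p3 = 1, the clauses containing p3 are satisfied and p3' drops from the rest; 1 of the 2^4 = 16 assignments to the other variables satisfy what remains.
With p3 = 0, by the same count on the reduced clause set, 4 assignments work.
Total: 1 + 4 = 5.

5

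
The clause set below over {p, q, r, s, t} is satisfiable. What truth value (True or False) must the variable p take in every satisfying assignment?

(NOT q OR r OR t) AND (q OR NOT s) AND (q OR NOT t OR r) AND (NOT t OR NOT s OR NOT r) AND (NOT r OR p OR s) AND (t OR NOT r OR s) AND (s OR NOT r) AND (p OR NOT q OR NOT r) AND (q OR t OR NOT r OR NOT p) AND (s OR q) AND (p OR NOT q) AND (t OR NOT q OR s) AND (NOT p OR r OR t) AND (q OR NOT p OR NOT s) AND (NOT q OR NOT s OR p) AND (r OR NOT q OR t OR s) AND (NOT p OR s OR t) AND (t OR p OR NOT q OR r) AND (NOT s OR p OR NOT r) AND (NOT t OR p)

True

Suppose p = false.
(NOT q) alone gives q = false.
(NOT s) alone gives s = false.
But (s) is also a unit clause — contradiction.
So every satisfying assignment has p = True.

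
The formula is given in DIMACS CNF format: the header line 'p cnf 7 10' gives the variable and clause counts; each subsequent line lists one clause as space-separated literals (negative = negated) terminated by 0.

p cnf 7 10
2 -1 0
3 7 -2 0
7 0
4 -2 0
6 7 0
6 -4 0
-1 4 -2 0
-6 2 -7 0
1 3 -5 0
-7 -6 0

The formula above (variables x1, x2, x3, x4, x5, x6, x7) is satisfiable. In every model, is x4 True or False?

False

Suppose x4 = True.
The clause (x7) is unit, so x7 = True.
The clause (x6) is unit, so x6 = True.
But (¬x6) is also a unit clause — contradiction.
So every satisfying assignment has x4 = False.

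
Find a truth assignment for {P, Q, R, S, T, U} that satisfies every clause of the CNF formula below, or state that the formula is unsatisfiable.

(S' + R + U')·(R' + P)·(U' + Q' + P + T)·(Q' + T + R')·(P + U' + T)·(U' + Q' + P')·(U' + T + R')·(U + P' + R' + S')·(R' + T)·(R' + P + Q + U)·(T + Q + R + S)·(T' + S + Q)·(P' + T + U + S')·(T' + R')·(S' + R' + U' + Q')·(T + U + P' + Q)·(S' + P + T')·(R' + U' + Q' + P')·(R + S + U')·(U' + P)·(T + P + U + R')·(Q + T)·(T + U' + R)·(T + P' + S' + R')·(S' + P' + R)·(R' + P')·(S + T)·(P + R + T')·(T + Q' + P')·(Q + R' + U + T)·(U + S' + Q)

Branch on R: set R = 0.
Branch on S: set S = 0.
(U') alone gives U = 0.
(T) alone gives T = 1.
(Q) alone gives Q = 1.
(P) alone gives P = 1.
This assignment satisfies each clause.

P: 1, Q: 1, R: 0, S: 0, T: 1, U: 0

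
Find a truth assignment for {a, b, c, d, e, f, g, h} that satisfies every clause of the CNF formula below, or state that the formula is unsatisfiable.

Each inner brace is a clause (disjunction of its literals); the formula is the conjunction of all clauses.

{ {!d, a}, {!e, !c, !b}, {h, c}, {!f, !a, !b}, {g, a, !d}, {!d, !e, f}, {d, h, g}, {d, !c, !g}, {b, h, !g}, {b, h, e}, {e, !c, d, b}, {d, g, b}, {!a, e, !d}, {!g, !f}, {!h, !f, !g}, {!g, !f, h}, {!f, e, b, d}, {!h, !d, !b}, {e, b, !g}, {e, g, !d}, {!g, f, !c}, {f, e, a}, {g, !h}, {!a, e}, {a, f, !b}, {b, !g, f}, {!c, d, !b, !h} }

a ↦ true,  b ↦ false,  c ↦ true,  d ↦ true,  e ↦ true,  f ↦ true,  g ↦ false,  h ↦ false

Branch on d: set d = true.
Unit clause (a) forces a = true.
Unit clause (e) forces e = true.
Unit clause (f) forces f = true.
Unit clause (!b) forces b = false.
Unit clause (!g) forces g = false.
Unit clause (!h) forces h = false.
Unit clause (c) forces c = true.
All clauses are satisfied.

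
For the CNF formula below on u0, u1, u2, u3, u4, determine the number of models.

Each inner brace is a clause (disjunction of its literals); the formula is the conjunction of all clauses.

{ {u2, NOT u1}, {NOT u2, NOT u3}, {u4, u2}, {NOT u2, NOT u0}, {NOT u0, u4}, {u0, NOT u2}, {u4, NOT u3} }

There are 2^5 = 32 truth assignments over (u0, u1, u2, u3, u4).
Split on u1. With u1 = true, the clauses containing u1 are satisfied and NOT u1 drops from the rest; 0 of the 2^4 = 16 assignments to the other variables satisfy what remains.
With u1 = false, by the same count on the reduced clause set, 4 assignments work.
Total: 0 + 4 = 4.

4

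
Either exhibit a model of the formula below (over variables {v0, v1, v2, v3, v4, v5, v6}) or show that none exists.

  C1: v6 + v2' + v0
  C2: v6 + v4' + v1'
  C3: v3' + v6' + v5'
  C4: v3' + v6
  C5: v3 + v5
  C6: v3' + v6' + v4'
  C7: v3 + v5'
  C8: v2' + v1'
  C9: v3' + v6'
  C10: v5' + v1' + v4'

Case v3 = 0:
The clause (v5) is unit, so v5 = 1.
Now (v5') is unsatisfied and unit — conflict.
That branch fails; take v3 = 1 instead.
The clause (v6) is unit, so v6 = 1.
Now (v6') is unsatisfied and unit — conflict.
Both values of v3 lead to a conflict.

UNSATISFIABLE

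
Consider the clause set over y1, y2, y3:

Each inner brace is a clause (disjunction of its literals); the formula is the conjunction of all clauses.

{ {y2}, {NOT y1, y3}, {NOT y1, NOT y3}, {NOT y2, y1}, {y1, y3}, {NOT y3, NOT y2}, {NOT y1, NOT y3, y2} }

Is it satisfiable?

Unsatisfiable

Unit clause (y2) forces y2 = true.
Unit clause (y1) forces y1 = true.
Unit clause (y3) forces y3 = true.
But (NOT y3) is also a unit clause — contradiction.
No assignment satisfies every clause.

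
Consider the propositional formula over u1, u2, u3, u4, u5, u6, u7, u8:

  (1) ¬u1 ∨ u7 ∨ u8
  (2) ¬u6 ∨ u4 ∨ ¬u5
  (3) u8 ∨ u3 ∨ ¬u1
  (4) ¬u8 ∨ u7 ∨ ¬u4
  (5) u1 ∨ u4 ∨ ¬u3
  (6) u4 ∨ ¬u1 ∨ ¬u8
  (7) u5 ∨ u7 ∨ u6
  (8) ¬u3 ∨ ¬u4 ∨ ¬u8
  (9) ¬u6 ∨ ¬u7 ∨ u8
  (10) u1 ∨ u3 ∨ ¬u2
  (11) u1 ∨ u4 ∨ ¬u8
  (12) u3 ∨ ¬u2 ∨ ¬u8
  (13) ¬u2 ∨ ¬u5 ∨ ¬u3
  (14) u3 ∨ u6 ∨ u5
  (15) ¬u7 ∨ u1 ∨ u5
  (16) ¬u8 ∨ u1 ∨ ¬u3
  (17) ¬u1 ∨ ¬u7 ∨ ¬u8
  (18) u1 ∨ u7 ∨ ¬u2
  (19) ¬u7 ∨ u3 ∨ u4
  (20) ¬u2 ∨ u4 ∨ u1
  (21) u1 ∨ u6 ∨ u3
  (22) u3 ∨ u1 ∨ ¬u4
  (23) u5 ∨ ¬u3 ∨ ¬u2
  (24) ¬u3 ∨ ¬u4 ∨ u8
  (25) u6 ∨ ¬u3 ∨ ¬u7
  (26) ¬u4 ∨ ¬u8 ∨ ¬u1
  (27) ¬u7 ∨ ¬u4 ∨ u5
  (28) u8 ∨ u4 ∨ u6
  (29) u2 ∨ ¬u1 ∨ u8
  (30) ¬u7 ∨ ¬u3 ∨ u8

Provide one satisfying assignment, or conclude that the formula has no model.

u1=False, u2=False, u3=False, u4=False, u5=False, u6=True, u7=False, u8=False

Try u1 = False.
Try u4 = False.
The clause (¬u3) is unit, so u3 = False.
The clause (¬u2) is unit, so u2 = False.
The clause (¬u8) is unit, so u8 = False.
The clause (¬u7) is unit, so u7 = False.
The clause (u6) is unit, so u6 = True.
The clause (¬u5) is unit, so u5 = False.
Every clause now holds.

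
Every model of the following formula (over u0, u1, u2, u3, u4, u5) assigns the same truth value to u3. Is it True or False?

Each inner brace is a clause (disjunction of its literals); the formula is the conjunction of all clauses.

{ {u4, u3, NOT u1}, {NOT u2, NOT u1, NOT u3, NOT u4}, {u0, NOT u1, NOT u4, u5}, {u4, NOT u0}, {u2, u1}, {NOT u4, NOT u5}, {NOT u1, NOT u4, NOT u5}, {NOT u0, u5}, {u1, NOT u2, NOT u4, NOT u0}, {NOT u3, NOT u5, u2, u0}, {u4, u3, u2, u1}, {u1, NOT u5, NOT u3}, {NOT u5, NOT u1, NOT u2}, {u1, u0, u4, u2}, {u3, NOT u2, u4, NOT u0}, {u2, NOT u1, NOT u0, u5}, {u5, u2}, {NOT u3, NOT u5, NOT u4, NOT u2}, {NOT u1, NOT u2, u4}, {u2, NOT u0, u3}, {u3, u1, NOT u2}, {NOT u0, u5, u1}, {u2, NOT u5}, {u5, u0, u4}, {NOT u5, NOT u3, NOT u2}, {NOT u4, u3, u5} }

Suppose u3 = false.
Try u4 = true.
The clause (NOT u5) is unit, so u5 = false.
That conflicts with the unit clause (u5).
Backtrack on u4: now try u4 = false.
The clause (NOT u1) is unit, so u1 = false.
The clause (NOT u0) is unit, so u0 = false.
The clause (u2) is unit, so u2 = true.
That conflicts with the unit clause (NOT u2).
Neither u4 = true nor u4 = false works.
So every satisfying assignment has u3 = True.

True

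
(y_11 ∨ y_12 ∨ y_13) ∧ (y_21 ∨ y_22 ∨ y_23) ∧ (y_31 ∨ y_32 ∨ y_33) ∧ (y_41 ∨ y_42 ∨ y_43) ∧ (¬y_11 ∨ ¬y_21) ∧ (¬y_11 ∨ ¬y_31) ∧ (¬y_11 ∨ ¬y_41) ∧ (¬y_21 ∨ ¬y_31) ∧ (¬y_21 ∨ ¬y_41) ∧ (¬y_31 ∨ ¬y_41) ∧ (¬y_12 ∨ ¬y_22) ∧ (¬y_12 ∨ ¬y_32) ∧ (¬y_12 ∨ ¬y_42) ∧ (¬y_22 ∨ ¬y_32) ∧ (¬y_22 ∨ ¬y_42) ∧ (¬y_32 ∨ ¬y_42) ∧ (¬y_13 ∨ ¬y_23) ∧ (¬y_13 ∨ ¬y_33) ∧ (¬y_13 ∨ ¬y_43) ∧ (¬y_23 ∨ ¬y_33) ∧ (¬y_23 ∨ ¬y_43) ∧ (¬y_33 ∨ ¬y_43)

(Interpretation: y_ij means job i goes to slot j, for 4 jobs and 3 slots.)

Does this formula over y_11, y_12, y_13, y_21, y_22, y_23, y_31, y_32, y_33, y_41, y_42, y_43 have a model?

Case y_11 = False:
Case y_12 = True:
The clause (¬y_22) is unit, so y_22 = False.
The clause (¬y_32) is unit, so y_32 = False.
The clause (¬y_42) is unit, so y_42 = False.
Case y_21 = True:
The clause (¬y_31) is unit, so y_31 = False.
The clause (y_33) is unit, so y_33 = True.
The clause (¬y_41) is unit, so y_41 = False.
The clause (y_43) is unit, so y_43 = True.
But (¬y_43) is also a unit clause — contradiction.
That branch fails; take y_21 = False instead.
The clause (y_23) is unit, so y_23 = True.
The clause (¬y_13) is unit, so y_13 = False.
The clause (¬y_33) is unit, so y_33 = False.
The clause (y_31) is unit, so y_31 = True.
The clause (¬y_41) is unit, so y_41 = False.
The clause (y_43) is unit, so y_43 = True.
But (¬y_43) is also a unit clause — contradiction.
Both values of y_21 lead to a conflict.
That branch fails; take y_12 = False instead.
The clause (y_13) is unit, so y_13 = True.
The clause (¬y_23) is unit, so y_23 = False.
The clause (¬y_33) is unit, so y_33 = False.
The clause (¬y_43) is unit, so y_43 = False.
Case y_21 = True:
The clause (¬y_31) is unit, so y_31 = False.
The clause (y_32) is unit, so y_32 = True.
The clause (¬y_41) is unit, so y_41 = False.
The clause (y_42) is unit, so y_42 = True.
But (¬y_42) is also a unit clause — contradiction.
That branch fails; take y_21 = False instead.
The clause (y_22) is unit, so y_22 = True.
The clause (¬y_32) is unit, so y_32 = False.
The clause (y_31) is unit, so y_31 = True.
The clause (¬y_41) is unit, so y_41 = False.
The clause (y_42) is unit, so y_42 = True.
But (¬y_42) is also a unit clause — contradiction.
Both values of y_21 lead to a conflict.
Both values of y_12 lead to a conflict.
That branch fails; take y_11 = True instead.
The clause (¬y_21) is unit, so y_21 = False.
The clause (¬y_31) is unit, so y_31 = False.
The clause (¬y_41) is unit, so y_41 = False.
Case y_22 = True:
The clause (¬y_12) is unit, so y_12 = False.
The clause (¬y_32) is unit, so y_32 = False.
The clause (y_33) is unit, so y_33 = True.
The clause (¬y_42) is unit, so y_42 = False.
The clause (y_43) is unit, so y_43 = True.
But (¬y_43) is also a unit clause — contradiction.
That branch fails; take y_22 = False instead.
The clause (y_23) is unit, so y_23 = True.
The clause (¬y_13) is unit, so y_13 = False.
The clause (¬y_33) is unit, so y_33 = False.
The clause (y_32) is unit, so y_32 = True.
The clause (¬y_12) is unit, so y_12 = False.
The clause (¬y_42) is unit, so y_42 = False.
The clause (y_43) is unit, so y_43 = True.
But (¬y_43) is also a unit clause — contradiction.
Both values of y_22 lead to a conflict.
Both values of y_11 lead to a conflict.
No assignment satisfies every clause.

No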